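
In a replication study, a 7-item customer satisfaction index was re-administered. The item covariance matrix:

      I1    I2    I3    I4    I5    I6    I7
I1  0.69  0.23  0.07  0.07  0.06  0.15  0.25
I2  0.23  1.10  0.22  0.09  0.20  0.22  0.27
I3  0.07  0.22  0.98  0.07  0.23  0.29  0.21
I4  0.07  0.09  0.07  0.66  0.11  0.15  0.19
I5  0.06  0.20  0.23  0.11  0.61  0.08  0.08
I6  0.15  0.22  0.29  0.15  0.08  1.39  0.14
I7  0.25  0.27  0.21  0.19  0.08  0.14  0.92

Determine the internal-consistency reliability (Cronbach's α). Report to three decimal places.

Cronbach's α = 0.602

Σσᵢ² = 0.69 + 1.10 + 0.98 + 0.66 + 0.61 + 1.39 + 0.92 = 6.35
Sum of off-diagonal covariances = 3.38
Var(T) = 6.35 + 2 × 3.38 = 13.11
α = (k/(k−1))·(1 − Σσᵢ²/Var(T)) = (7/6)·(1 − 6.35/13.11) = 0.602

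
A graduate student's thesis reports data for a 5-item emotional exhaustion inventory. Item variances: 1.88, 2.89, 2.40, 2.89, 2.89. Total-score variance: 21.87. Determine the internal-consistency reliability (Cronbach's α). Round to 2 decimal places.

α = 0.51

Σσ²ᵢ = 1.88 + 2.89 + 2.40 + 2.89 + 2.89 = 12.95
α = (k/(k−1))·(1 − Σσ²ᵢ/σ²_total) = (5/4)·(1 − 12.95/21.87) = 0.51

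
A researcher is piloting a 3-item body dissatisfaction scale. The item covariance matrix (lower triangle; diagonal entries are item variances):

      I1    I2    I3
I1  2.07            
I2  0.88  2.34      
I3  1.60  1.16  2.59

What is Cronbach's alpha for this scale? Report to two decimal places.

Σσᵢ² = 2.07 + 2.34 + 2.59 = 7.00
Sum of the distinct covariances = 3.64
σ²_T = 7.00 + 2 × 3.64 = 14.28
α = (k/(k−1))·(1 − Σσᵢ²/σ²_T) = (3/2)·(1 − 7.00/14.28) = 0.76

α = 0.76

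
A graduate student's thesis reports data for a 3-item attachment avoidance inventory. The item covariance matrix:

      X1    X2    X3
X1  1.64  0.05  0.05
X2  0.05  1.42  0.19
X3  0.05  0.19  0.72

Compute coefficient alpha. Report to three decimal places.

ΣVar(i) = 1.64 + 1.42 + 0.72 = 3.78
Sum of off-diagonal covariances = 0.29
σ²_T = 3.78 + 2 × 0.29 = 4.36
α = (k/(k−1))·(1 − ΣVar(i)/σ²_T) = (3/2)·(1 − 3.78/4.36) = 0.200

coefficient alpha = 0.200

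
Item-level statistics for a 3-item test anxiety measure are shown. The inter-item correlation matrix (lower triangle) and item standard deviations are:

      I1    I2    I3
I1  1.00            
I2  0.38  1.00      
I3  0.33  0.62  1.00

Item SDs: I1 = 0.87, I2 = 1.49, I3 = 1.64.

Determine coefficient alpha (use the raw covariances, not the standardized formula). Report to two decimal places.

Σσ²ᵢ = 0.87² + 1.49² + 1.64² = 5.6666
Covariances σ_ij = r_ij · s_i · s_j:
  σ(I1,I2) = 0.38 × 0.87 × 1.49 = 0.4926
  σ(I1,I3) = 0.33 × 0.87 × 1.64 = 0.4708
  σ(I2,I3) = 0.62 × 1.49 × 1.64 = 1.5150
σ²_T = Σσ²ᵢ + 2·Σσ_ij = 5.6666 + 2 × 2.4784 = 10.6234
α = (3/2)·(1 − 5.6666/10.6234) = 0.70

coefficient alpha = 0.70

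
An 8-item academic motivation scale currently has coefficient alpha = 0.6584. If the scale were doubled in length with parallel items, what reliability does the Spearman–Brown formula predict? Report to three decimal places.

Length factor m = 2
α' = m·α / (1 + (m−1)·α)
   = 2 × 0.6584 / (1 + (2 − 1) × 0.6584)
   = 1.3168 / 1.6584 = 0.794

predicted reliability = 0.794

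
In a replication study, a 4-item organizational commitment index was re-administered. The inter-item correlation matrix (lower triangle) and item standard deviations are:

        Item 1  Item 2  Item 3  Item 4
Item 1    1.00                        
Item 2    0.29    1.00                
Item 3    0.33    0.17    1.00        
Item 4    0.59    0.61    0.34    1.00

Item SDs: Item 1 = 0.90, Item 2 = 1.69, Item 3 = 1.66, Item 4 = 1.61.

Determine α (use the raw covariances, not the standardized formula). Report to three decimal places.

α = 0.690

Σσ²ᵢ = 0.90² + 1.69² + 1.66² + 1.61² = 9.0138
Covariances σ_ij = r_ij · s_i · s_j:
  σ(Item 1,Item 2) = 0.29 × 0.90 × 1.69 = 0.4411
  σ(Item 1,Item 3) = 0.33 × 0.90 × 1.66 = 0.4930
  σ(Item 1,Item 4) = 0.59 × 0.90 × 1.61 = 0.8549
  σ(Item 2,Item 3) = 0.17 × 1.69 × 1.66 = 0.4769
  σ(Item 2,Item 4) = 0.61 × 1.69 × 1.61 = 1.6597
  σ(Item 3,Item 4) = 0.34 × 1.66 × 1.61 = 0.9087
σ²_T = Σσ²ᵢ + 2·Σσ_ij = 9.0138 + 2 × 4.8343 = 18.6824
α = (4/3)·(1 − 9.0138/18.6824) = 0.690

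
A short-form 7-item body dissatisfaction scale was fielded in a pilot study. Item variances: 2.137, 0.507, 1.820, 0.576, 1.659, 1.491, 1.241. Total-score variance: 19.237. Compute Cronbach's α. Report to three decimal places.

α = 0.595

Σσ²ᵢ = 2.137 + 0.507 + 1.820 + 0.576 + 1.659 + 1.491 + 1.241 = 9.431
α = (k/(k−1))·(1 − Σσ²ᵢ/total variance) = (7/6)·(1 − 9.431/19.237) = 0.595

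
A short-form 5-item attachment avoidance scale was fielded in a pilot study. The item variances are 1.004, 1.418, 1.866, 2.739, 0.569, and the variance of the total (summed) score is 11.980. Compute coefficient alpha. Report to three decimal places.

Σσᵢ² = 1.004 + 1.418 + 1.866 + 2.739 + 0.569 = 7.596
α = (k/(k−1))·(1 − Σσᵢ²/total variance) = (5/4)·(1 − 7.596/11.980) = 0.457

coefficient alpha = 0.457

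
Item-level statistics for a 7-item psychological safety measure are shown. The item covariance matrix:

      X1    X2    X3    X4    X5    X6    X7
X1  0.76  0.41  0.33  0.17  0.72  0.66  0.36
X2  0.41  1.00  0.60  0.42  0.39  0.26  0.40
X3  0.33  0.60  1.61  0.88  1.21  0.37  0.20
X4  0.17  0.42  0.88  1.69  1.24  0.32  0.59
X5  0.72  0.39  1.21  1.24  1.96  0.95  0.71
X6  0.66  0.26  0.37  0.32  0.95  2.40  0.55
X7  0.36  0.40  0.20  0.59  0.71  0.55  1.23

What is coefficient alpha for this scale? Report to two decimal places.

α = 0.80

ΣVar(i) = 0.76 + 1.00 + 1.61 + 1.69 + 1.96 + 2.40 + 1.23 = 10.65
Σ_{i<j} σ_ij = 11.74
σ²_T = 10.65 + 2 × 11.74 = 34.13
α = (k/(k−1))·(1 − ΣVar(i)/σ²_T) = (7/6)·(1 − 10.65/34.13) = 0.80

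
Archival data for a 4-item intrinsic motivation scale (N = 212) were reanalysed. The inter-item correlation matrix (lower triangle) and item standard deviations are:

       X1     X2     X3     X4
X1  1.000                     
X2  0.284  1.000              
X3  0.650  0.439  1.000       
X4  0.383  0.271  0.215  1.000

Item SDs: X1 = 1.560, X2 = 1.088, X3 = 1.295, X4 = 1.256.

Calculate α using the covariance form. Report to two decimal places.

α = 0.71

Σσ²ᵢ = 1.560² + 1.088² + 1.295² + 1.256² = 6.8719
Covariances σ_ij = r_ij · s_i · s_j:
  σ(X1,X2) = 0.284 × 1.560 × 1.088 = 0.4820
  σ(X1,X3) = 0.650 × 1.560 × 1.295 = 1.3131
  σ(X1,X4) = 0.383 × 1.560 × 1.256 = 0.7504
  σ(X2,X3) = 0.439 × 1.088 × 1.295 = 0.6185
  σ(X2,X4) = 0.271 × 1.088 × 1.256 = 0.3703
  σ(X3,X4) = 0.215 × 1.295 × 1.256 = 0.3497
σ²_T = Σσ²ᵢ + 2·Σσ_ij = 6.8719 + 2 × 3.8840 = 14.6399
α = (4/3)·(1 − 6.8719/14.6399) = 0.71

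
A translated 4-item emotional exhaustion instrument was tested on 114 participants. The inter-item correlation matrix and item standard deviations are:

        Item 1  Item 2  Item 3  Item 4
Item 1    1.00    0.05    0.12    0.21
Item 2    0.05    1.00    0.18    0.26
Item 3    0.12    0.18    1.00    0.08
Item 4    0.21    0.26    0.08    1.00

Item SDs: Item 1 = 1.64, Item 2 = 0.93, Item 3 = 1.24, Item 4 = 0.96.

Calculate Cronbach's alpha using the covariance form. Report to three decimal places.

Cronbach's alpha = 0.377

Σσ²ᵢ = 1.64² + 0.93² + 1.24² + 0.96² = 6.0137
Covariances σ_ij = r_ij · s_i · s_j:
  σ(Item 1,Item 2) = 0.05 × 1.64 × 0.93 = 0.0763
  σ(Item 1,Item 3) = 0.12 × 1.64 × 1.24 = 0.2440
  σ(Item 1,Item 4) = 0.21 × 1.64 × 0.96 = 0.3306
  σ(Item 2,Item 3) = 0.18 × 0.93 × 1.24 = 0.2076
  σ(Item 2,Item 4) = 0.26 × 0.93 × 0.96 = 0.2321
  σ(Item 3,Item 4) = 0.08 × 1.24 × 0.96 = 0.0952
σ²_T = Σσ²ᵢ + 2·Σσ_ij = 6.0137 + 2 × 1.1858 = 8.3853
α = (4/3)·(1 − 6.0137/8.3853) = 0.377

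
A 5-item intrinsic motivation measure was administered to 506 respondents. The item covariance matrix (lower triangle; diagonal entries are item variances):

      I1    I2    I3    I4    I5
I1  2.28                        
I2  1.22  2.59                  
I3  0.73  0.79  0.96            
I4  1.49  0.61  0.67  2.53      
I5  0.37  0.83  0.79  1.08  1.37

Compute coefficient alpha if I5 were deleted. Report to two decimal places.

α = 0.76

Remaining items: I1, I2, I3, I4 (k = 4).
sum of item variances = 2.28 + 2.59 + 0.96 + 2.53 = 8.36
σ²_T = 8.36 + 2 × 5.51 = 19.38
α (item deleted) = (4/3)·(1 − 8.36/19.38) = 0.76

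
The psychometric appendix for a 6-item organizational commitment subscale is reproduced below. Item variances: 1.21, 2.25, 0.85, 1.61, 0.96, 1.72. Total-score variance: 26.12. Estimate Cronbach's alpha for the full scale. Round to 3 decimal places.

ΣVar(i) = 1.21 + 2.25 + 0.85 + 1.61 + 0.96 + 1.72 = 8.60
α = (k/(k−1))·(1 − ΣVar(i)/total variance) = (6/5)·(1 − 8.60/26.12) = 0.805

Cronbach's alpha = 0.805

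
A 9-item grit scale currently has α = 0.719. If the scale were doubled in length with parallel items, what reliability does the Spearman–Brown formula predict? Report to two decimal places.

Length factor m = 2
α' = m·α / (1 + (m−1)·α)
   = 2 × 0.719 / (1 + (2 − 1) × 0.719)
   = 1.4380 / 1.7190 = 0.84

predicted reliability = 0.84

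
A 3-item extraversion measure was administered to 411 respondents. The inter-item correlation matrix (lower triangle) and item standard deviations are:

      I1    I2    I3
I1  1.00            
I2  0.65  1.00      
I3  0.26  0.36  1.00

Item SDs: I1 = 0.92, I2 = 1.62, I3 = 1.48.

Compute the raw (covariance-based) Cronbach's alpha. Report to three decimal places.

Cronbach's alpha = 0.654

Σσ²ᵢ = 0.92² + 1.62² + 1.48² = 5.6612
Covariances σ_ij = r_ij · s_i · s_j:
  σ(I1,I2) = 0.65 × 0.92 × 1.62 = 0.9688
  σ(I1,I3) = 0.26 × 0.92 × 1.48 = 0.3540
  σ(I2,I3) = 0.36 × 1.62 × 1.48 = 0.8631
σ²_T = Σσ²ᵢ + 2·Σσ_ij = 5.6612 + 2 × 2.1859 = 10.0330
α = (3/2)·(1 − 5.6612/10.0330) = 0.654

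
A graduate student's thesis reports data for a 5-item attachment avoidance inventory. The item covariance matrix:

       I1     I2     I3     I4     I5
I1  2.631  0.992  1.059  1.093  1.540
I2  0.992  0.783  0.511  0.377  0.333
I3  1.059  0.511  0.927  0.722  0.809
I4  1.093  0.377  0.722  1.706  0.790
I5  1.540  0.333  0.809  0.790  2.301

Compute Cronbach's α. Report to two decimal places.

Cronbach's α = 0.83

Σσ²ᵢ = 2.631 + 0.783 + 0.927 + 1.706 + 2.301 = 8.348
Sum of off-diagonal covariances = 8.226
σ²_total = 8.348 + 2 × 8.226 = 24.800
α = (k/(k−1))·(1 − Σσ²ᵢ/σ²_total) = (5/4)·(1 − 8.348/24.800) = 0.83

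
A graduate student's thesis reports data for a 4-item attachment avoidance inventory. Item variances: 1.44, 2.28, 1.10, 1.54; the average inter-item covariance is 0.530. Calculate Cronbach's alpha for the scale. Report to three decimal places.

ΣVar(i) = 1.44 + 2.28 + 1.10 + 1.54 = 6.36
Sum of the 6 distinct covariances = 6 × 0.530 = 3.180
total variance = ΣVar(i) + 2·Σcov = 6.36 + 2 × 3.180 = 12.720
α = (4/3)·(1 − 6.36/12.720) = 0.667

Cronbach's alpha = 0.667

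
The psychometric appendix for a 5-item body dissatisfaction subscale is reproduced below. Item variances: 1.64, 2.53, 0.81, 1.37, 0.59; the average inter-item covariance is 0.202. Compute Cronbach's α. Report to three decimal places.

Σσ²ᵢ = 1.64 + 2.53 + 0.81 + 1.37 + 0.59 = 6.94
Sum of the 10 distinct covariances = 10 × 0.202 = 2.020
σ²_total = Σσ²ᵢ + 2·Σcov = 6.94 + 2 × 2.020 = 10.980
α = (5/4)·(1 − 6.94/10.980) = 0.460

α = 0.460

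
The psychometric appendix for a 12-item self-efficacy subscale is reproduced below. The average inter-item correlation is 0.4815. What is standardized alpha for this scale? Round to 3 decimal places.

Standardized α = k·r̄ / (1 + (k−1)·r̄) = 12 × 0.4815 / (1 + 11 × 0.4815)
  = 5.7780 / 6.2965 = 0.918

α = 0.918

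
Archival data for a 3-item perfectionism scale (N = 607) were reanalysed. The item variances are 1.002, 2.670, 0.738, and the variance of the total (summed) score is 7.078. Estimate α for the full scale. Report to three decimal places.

Σσᵢ² = 1.002 + 2.670 + 0.738 = 4.410
α = (k/(k−1))·(1 − Σσᵢ²/Var(T)) = (3/2)·(1 − 4.410/7.078) = 0.565

α = 0.565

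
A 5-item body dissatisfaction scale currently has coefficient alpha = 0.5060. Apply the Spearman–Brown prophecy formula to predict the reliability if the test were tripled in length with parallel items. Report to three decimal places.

predicted reliability = 0.754

Length factor m = 3
α' = m·α / (1 + (m−1)·α)
   = 3 × 0.5060 / (1 + (3 − 1) × 0.5060)
   = 1.5180 / 2.0120 = 0.754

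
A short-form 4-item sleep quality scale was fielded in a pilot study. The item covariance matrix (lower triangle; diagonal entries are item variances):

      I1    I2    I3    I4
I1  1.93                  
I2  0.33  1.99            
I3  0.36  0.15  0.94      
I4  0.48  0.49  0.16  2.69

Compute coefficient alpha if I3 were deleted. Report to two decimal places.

α = 0.42

Remaining items: I1, I2, I4 (k = 3).
ΣVar(i) = 1.93 + 1.99 + 2.69 = 6.61
σ²_total = 6.61 + 2 × 1.30 = 9.21
α (item deleted) = (3/2)·(1 − 6.61/9.21) = 0.42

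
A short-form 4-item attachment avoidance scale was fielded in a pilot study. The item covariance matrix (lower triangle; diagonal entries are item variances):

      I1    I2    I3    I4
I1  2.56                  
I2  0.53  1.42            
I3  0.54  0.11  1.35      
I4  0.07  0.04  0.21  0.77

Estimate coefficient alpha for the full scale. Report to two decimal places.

α = 0.44

sum of item variances = 2.56 + 1.42 + 1.35 + 0.77 = 6.10
Sum of off-diagonal covariances = 1.50
total variance = 6.10 + 2 × 1.50 = 9.10
α = (k/(k−1))·(1 − sum of item variances/total variance) = (4/3)·(1 − 6.10/9.10) = 0.44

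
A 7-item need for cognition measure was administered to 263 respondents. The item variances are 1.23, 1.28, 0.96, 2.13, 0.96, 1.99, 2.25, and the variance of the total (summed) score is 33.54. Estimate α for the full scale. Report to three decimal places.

α = 0.791

Σσ²ᵢ = 1.23 + 1.28 + 0.96 + 2.13 + 0.96 + 1.99 + 2.25 = 10.80
α = (k/(k−1))·(1 − Σσ²ᵢ/Var(T)) = (7/6)·(1 − 10.80/33.54) = 0.791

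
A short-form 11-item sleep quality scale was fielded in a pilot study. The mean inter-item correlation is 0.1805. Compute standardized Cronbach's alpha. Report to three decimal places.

standardized Cronbach's alpha = 0.708

Standardized α = k·r̄ / (1 + (k−1)·r̄) = 11 × 0.1805 / (1 + 10 × 0.1805)
  = 1.9855 / 2.8050 = 0.708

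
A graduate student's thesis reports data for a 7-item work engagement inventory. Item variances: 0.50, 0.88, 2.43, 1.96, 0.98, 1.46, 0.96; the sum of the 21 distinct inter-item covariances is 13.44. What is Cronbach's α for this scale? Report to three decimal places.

α = 0.870

ΣVar(i) = 0.50 + 0.88 + 2.43 + 1.96 + 0.98 + 1.46 + 0.96 = 9.17
Sum of distinct covariances = 13.44
σ²_total = ΣVar(i) + 2·Σcov = 9.17 + 2 × 13.44 = 36.05
α = (7/6)·(1 − 9.17/36.05) = 0.870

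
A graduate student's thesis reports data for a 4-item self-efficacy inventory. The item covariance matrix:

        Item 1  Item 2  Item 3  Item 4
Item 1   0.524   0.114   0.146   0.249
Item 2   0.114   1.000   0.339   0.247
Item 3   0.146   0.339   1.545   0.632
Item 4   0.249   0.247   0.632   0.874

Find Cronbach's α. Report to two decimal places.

Cronbach's α = 0.62

ΣVar(i) = 0.524 + 1.000 + 1.545 + 0.874 = 3.943
Σ_{i<j} σ_ij = 1.727
σ²_T = 3.943 + 2 × 1.727 = 7.397
α = (k/(k−1))·(1 − ΣVar(i)/σ²_T) = (4/3)·(1 − 3.943/7.397) = 0.62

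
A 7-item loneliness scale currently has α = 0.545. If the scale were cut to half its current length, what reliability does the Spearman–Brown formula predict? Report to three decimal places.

predicted reliability = 0.375

Length factor m = 1/2
α' = m·α / (1 − (1−m)·α)
   = 1/2 × 0.545 / (1 − (1 − 1/2) × 0.545)
   = 0.2725 / 0.7275 = 0.375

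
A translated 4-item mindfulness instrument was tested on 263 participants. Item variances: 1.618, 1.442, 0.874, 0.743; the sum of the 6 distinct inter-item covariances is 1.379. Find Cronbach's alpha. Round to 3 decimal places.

α = 0.495

Σσᵢ² = 1.618 + 1.442 + 0.874 + 0.743 = 4.677
Sum of distinct covariances = 1.379
Var(T) = Σσᵢ² + 2·Σcov = 4.677 + 2 × 1.379 = 7.435
α = (4/3)·(1 − 4.677/7.435) = 0.495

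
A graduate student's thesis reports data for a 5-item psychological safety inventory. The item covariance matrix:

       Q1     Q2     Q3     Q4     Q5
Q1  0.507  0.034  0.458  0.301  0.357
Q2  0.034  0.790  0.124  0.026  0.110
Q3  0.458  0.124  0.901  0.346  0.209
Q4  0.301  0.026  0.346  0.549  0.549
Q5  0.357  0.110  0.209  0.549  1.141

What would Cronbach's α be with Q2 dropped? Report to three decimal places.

Remaining items: Q1, Q3, Q4, Q5 (k = 4).
Σσ²ᵢ = 0.507 + 0.901 + 0.549 + 1.141 = 3.098
total variance = 3.098 + 2 × 2.220 = 7.538
α (item deleted) = (4/3)·(1 − 3.098/7.538) = 0.785

α = 0.785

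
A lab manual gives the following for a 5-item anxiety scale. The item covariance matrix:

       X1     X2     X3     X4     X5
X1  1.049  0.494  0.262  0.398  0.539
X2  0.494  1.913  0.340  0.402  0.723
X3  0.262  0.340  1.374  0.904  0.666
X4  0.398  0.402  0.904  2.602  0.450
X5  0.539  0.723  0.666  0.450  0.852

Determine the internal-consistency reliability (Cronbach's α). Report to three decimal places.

Σσ²ᵢ = 1.049 + 1.913 + 1.374 + 2.602 + 0.852 = 7.790
Sum of the distinct covariances = 5.178
σ²_T = 7.790 + 2 × 5.178 = 18.146
α = (k/(k−1))·(1 − Σσ²ᵢ/σ²_T) = (5/4)·(1 − 7.790/18.146) = 0.713

Cronbach's α = 0.713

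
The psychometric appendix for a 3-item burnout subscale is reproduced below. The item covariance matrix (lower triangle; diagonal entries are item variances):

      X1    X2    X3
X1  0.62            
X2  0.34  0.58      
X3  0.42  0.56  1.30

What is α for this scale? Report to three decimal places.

α = 0.770

ΣVar(i) = 0.62 + 0.58 + 1.30 = 2.50
Σ_{i<j} σ_ij = 1.32
total variance = 2.50 + 2 × 1.32 = 5.14
α = (k/(k−1))·(1 − ΣVar(i)/total variance) = (3/2)·(1 − 2.50/5.14) = 0.770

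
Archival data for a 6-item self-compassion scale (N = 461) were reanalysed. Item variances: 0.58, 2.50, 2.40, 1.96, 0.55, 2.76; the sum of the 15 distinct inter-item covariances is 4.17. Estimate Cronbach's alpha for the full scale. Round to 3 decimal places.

α = 0.524

Σσᵢ² = 0.58 + 2.50 + 2.40 + 1.96 + 0.55 + 2.76 = 10.75
Sum of distinct covariances = 4.17
σ²_total = Σσᵢ² + 2·Σcov = 10.75 + 2 × 4.17 = 19.09
α = (6/5)·(1 − 10.75/19.09) = 0.524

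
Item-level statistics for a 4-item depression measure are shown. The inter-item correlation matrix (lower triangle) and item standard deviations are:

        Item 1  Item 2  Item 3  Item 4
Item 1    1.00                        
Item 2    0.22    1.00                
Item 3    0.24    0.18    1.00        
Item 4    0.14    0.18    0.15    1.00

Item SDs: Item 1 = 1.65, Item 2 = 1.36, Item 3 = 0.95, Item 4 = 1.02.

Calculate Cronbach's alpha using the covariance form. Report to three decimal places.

Σσ²ᵢ = 1.65² + 1.36² + 0.95² + 1.02² = 6.5150
Covariances σ_ij = r_ij · s_i · s_j:
  σ(Item 1,Item 2) = 0.22 × 1.65 × 1.36 = 0.4937
  σ(Item 1,Item 3) = 0.24 × 1.65 × 0.95 = 0.3762
  σ(Item 1,Item 4) = 0.14 × 1.65 × 1.02 = 0.2356
  σ(Item 2,Item 3) = 0.18 × 1.36 × 0.95 = 0.2326
  σ(Item 2,Item 4) = 0.18 × 1.36 × 1.02 = 0.2497
  σ(Item 3,Item 4) = 0.15 × 0.95 × 1.02 = 0.1453
σ²_T = Σσ²ᵢ + 2·Σσ_ij = 6.5150 + 2 × 1.7331 = 9.9812
α = (4/3)·(1 − 6.5150/9.9812) = 0.463

α = 0.463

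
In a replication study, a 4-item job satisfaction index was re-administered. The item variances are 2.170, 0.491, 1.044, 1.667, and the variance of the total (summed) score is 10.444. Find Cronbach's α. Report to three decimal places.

α = 0.648

ΣVar(i) = 2.170 + 0.491 + 1.044 + 1.667 = 5.372
α = (k/(k−1))·(1 − ΣVar(i)/Var(T)) = (4/3)·(1 − 5.372/10.444) = 0.648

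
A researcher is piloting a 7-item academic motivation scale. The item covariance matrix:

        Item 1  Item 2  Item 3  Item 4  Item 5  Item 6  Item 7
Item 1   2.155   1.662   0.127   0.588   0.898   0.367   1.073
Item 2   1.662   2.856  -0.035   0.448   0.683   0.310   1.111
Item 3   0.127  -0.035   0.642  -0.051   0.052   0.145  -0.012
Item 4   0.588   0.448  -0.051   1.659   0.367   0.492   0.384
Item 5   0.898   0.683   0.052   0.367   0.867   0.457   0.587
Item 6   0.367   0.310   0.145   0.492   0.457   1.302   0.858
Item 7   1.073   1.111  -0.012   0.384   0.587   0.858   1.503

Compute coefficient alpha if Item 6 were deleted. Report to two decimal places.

coefficient alpha = 0.74

Remaining items: Item 1, Item 2, Item 3, Item 4, Item 5, Item 7 (k = 6).
Σσᵢ² = 2.155 + 2.856 + 0.642 + 1.659 + 0.867 + 1.503 = 9.682
σ²_T = 9.682 + 2 × 7.882 = 25.446
α (item deleted) = (6/5)·(1 − 9.682/25.446) = 0.74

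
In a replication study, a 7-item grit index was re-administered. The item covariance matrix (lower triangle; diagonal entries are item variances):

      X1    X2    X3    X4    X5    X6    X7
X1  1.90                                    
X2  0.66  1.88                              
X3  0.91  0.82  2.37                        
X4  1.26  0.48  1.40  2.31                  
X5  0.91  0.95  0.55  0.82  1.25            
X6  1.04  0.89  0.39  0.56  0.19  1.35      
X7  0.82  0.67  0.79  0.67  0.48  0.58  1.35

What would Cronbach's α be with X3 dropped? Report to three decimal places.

α = 0.824

Remaining items: X1, X2, X4, X5, X6, X7 (k = 6).
ΣVar(i) = 1.90 + 1.88 + 2.31 + 1.25 + 1.35 + 1.35 = 10.04
σ²_total = 10.04 + 2 × 10.98 = 32.00
α (item deleted) = (6/5)·(1 − 10.04/32.00) = 0.824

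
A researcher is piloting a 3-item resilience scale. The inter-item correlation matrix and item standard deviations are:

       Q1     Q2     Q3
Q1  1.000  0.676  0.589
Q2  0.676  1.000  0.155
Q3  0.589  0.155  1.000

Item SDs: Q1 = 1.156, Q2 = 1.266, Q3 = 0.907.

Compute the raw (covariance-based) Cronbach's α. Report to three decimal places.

α = 0.730

Σσ²ᵢ = 1.156² + 1.266² + 0.907² = 3.7617
Covariances σ_ij = r_ij · s_i · s_j:
  σ(Q1,Q2) = 0.676 × 1.156 × 1.266 = 0.9893
  σ(Q1,Q3) = 0.589 × 1.156 × 0.907 = 0.6176
  σ(Q2,Q3) = 0.155 × 1.266 × 0.907 = 0.1780
σ²_T = Σσ²ᵢ + 2·Σσ_ij = 3.7617 + 2 × 1.7849 = 7.3315
α = (3/2)·(1 − 3.7617/7.3315) = 0.730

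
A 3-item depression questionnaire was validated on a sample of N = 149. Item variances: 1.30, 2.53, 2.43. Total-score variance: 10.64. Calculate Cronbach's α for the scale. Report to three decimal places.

α = 0.617

ΣVar(i) = 1.30 + 2.53 + 2.43 = 6.26
α = (k/(k−1))·(1 − ΣVar(i)/total variance) = (3/2)·(1 − 6.26/10.64) = 0.617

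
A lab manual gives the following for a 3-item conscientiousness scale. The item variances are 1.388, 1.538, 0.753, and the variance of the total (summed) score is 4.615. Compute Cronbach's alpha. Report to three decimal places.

Cronbach's alpha = 0.304

sum of item variances = 1.388 + 1.538 + 0.753 = 3.679
α = (k/(k−1))·(1 − sum of item variances/total variance) = (3/2)·(1 − 3.679/4.615) = 0.304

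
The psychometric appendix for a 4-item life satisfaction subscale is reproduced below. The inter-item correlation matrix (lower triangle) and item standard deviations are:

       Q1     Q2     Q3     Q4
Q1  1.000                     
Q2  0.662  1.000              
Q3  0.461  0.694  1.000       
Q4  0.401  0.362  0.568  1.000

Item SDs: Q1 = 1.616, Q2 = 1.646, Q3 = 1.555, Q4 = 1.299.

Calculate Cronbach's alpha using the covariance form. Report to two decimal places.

α = 0.82

Σσ²ᵢ = 1.616² + 1.646² + 1.555² + 1.299² = 9.4262
Covariances σ_ij = r_ij · s_i · s_j:
  σ(Q1,Q2) = 0.662 × 1.616 × 1.646 = 1.7609
  σ(Q1,Q3) = 0.461 × 1.616 × 1.555 = 1.1584
  σ(Q1,Q4) = 0.401 × 1.616 × 1.299 = 0.8418
  σ(Q2,Q3) = 0.694 × 1.646 × 1.555 = 1.7763
  σ(Q2,Q4) = 0.362 × 1.646 × 1.299 = 0.7740
  σ(Q3,Q4) = 0.568 × 1.555 × 1.299 = 1.1473
σ²_T = Σσ²ᵢ + 2·Σσ_ij = 9.4262 + 2 × 7.4587 = 24.3436
α = (4/3)·(1 − 9.4262/24.3436) = 0.82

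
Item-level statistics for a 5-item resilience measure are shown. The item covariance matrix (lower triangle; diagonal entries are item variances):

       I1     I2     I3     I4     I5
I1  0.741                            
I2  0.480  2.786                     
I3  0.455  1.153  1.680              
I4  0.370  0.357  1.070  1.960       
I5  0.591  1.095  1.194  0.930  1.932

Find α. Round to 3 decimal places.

α = 0.786

Σσ²ᵢ = 0.741 + 2.786 + 1.680 + 1.960 + 1.932 = 9.099
Sum of off-diagonal covariances = 7.695
σ²_total = 9.099 + 2 × 7.695 = 24.489
α = (k/(k−1))·(1 − Σσ²ᵢ/σ²_total) = (5/4)·(1 − 9.099/24.489) = 0.786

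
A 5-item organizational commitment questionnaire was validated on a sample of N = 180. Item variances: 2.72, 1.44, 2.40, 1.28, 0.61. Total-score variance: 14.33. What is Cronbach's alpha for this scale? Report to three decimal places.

α = 0.513

sum of item variances = 2.72 + 1.44 + 2.40 + 1.28 + 0.61 = 8.45
α = (k/(k−1))·(1 − sum of item variances/total variance) = (5/4)·(1 − 8.45/14.33) = 0.513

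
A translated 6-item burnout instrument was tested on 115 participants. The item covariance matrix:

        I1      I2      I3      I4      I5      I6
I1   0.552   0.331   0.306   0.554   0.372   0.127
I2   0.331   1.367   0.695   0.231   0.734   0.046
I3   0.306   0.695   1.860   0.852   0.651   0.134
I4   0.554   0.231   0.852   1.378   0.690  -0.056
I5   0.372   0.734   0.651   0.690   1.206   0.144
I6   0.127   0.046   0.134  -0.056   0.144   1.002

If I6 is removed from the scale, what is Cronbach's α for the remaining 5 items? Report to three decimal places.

Cronbach's α = 0.787

Remaining items: I1, I2, I3, I4, I5 (k = 5).
ΣVar(i) = 0.552 + 1.367 + 1.860 + 1.378 + 1.206 = 6.363
σ²_total = 6.363 + 2 × 5.416 = 17.195
α (item deleted) = (5/4)·(1 − 6.363/17.195) = 0.787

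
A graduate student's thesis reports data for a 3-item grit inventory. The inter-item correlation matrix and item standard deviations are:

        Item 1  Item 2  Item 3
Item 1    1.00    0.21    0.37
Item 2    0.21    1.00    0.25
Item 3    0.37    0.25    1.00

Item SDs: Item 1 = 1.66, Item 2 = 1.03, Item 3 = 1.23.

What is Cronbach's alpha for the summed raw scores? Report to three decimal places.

Σσ²ᵢ = 1.66² + 1.03² + 1.23² = 5.3294
Covariances σ_ij = r_ij · s_i · s_j:
  σ(Item 1,Item 2) = 0.21 × 1.66 × 1.03 = 0.3591
  σ(Item 1,Item 3) = 0.37 × 1.66 × 1.23 = 0.7555
  σ(Item 2,Item 3) = 0.25 × 1.03 × 1.23 = 0.3167
σ²_T = Σσ²ᵢ + 2·Σσ_ij = 5.3294 + 2 × 1.4313 = 8.1920
α = (3/2)·(1 − 5.3294/8.1920) = 0.524

α = 0.524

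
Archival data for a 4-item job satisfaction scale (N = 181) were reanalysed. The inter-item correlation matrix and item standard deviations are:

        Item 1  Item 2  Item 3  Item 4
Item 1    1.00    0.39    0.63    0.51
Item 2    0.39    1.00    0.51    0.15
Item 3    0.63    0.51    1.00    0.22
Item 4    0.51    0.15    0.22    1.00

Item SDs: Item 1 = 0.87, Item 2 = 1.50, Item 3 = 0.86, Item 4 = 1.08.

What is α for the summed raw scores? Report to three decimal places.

Σσ²ᵢ = 0.87² + 1.50² + 0.86² + 1.08² = 4.9129
Covariances σ_ij = r_ij · s_i · s_j:
  σ(Item 1,Item 2) = 0.39 × 0.87 × 1.50 = 0.5090
  σ(Item 1,Item 3) = 0.63 × 0.87 × 0.86 = 0.4714
  σ(Item 1,Item 4) = 0.51 × 0.87 × 1.08 = 0.4792
  σ(Item 2,Item 3) = 0.51 × 1.50 × 0.86 = 0.6579
  σ(Item 2,Item 4) = 0.15 × 1.50 × 1.08 = 0.2430
  σ(Item 3,Item 4) = 0.22 × 0.86 × 1.08 = 0.2043
σ²_T = Σσ²ᵢ + 2·Σσ_ij = 4.9129 + 2 × 2.5648 = 10.0425
α = (4/3)·(1 − 4.9129/10.0425) = 0.681

α = 0.681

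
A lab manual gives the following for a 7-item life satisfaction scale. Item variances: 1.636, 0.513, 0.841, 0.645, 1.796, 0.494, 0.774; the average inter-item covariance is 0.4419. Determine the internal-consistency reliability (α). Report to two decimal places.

ΣVar(i) = 1.636 + 0.513 + 0.841 + 0.645 + 1.796 + 0.494 + 0.774 = 6.699
Sum of the 21 distinct covariances = 21 × 0.4419 = 9.2799
σ²_T = ΣVar(i) + 2·Σcov = 6.699 + 2 × 9.2799 = 25.2588
α = (7/6)·(1 − 6.699/25.2588) = 0.86

α = 0.86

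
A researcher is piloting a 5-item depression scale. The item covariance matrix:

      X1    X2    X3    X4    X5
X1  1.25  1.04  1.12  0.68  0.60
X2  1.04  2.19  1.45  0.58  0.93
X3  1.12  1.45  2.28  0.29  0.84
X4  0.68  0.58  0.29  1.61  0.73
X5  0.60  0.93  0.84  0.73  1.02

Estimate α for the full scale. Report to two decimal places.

α = 0.83

Σσᵢ² = 1.25 + 2.19 + 2.28 + 1.61 + 1.02 = 8.35
Sum of off-diagonal covariances = 8.26
total variance = 8.35 + 2 × 8.26 = 24.87
α = (k/(k−1))·(1 − Σσᵢ²/total variance) = (5/4)·(1 − 8.35/24.87) = 0.83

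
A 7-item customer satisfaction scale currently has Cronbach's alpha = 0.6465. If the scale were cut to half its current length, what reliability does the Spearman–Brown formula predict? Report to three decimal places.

predicted reliability = 0.478

Length factor m = 1/2
α' = m·α / (1 − (1−m)·α)
   = 1/2 × 0.6465 / (1 − (1 − 1/2) × 0.6465)
   = 0.3232 / 0.6767 = 0.478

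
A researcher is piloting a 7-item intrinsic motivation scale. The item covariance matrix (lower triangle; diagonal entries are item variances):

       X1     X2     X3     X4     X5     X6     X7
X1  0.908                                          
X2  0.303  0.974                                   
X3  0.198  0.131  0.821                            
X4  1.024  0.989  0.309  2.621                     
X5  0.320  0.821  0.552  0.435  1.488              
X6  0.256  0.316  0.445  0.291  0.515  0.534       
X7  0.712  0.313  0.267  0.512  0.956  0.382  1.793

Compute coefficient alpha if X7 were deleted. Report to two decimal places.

Remaining items: X1, X2, X3, X4, X5, X6 (k = 6).
sum of item variances = 0.908 + 0.974 + 0.821 + 2.621 + 1.488 + 0.534 = 7.346
σ²_T = 7.346 + 2 × 6.905 = 21.156
α (item deleted) = (6/5)·(1 − 7.346/21.156) = 0.78

coefficient alpha = 0.78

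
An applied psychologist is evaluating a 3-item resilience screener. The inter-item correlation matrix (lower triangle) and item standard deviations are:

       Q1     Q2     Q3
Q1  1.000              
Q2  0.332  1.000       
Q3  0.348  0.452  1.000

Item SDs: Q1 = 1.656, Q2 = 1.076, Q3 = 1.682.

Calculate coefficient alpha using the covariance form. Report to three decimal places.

coefficient alpha = 0.621

Σσ²ᵢ = 1.656² + 1.076² + 1.682² = 6.7292
Covariances σ_ij = r_ij · s_i · s_j:
  σ(Q1,Q2) = 0.332 × 1.656 × 1.076 = 0.5916
  σ(Q1,Q3) = 0.348 × 1.656 × 1.682 = 0.9693
  σ(Q2,Q3) = 0.452 × 1.076 × 1.682 = 0.8180
σ²_T = Σσ²ᵢ + 2·Σσ_ij = 6.7292 + 2 × 2.3789 = 11.4870
α = (3/2)·(1 − 6.7292/11.4870) = 0.621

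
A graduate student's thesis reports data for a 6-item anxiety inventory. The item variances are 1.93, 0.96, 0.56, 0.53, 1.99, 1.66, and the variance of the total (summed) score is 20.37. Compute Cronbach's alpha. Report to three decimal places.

Σσᵢ² = 1.93 + 0.96 + 0.56 + 0.53 + 1.99 + 1.66 = 7.63
α = (k/(k−1))·(1 − Σσᵢ²/σ²_total) = (6/5)·(1 − 7.63/20.37) = 0.751

Cronbach's alpha = 0.751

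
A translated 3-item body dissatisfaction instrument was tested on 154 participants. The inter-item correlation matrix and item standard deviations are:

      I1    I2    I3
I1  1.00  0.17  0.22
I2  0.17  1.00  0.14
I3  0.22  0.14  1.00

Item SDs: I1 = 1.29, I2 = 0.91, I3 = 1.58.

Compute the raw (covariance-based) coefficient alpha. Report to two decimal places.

coefficient alpha = 0.38

Σσ²ᵢ = 1.29² + 0.91² + 1.58² = 4.9886
Covariances σ_ij = r_ij · s_i · s_j:
  σ(I1,I2) = 0.17 × 1.29 × 0.91 = 0.1996
  σ(I1,I3) = 0.22 × 1.29 × 1.58 = 0.4484
  σ(I2,I3) = 0.14 × 0.91 × 1.58 = 0.2013
σ²_T = Σσ²ᵢ + 2·Σσ_ij = 4.9886 + 2 × 0.8493 = 6.6872
α = (3/2)·(1 − 4.9886/6.6872) = 0.38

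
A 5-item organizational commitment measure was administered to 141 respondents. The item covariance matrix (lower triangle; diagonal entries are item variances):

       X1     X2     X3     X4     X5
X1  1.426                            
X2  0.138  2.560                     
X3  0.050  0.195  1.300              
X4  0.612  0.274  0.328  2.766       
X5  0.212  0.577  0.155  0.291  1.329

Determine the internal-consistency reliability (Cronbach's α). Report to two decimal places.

Σσ²ᵢ = 1.426 + 2.560 + 1.300 + 2.766 + 1.329 = 9.381
Sum of the distinct covariances = 2.832
total variance = 9.381 + 2 × 2.832 = 15.045
α = (k/(k−1))·(1 − Σσ²ᵢ/total variance) = (5/4)·(1 − 9.381/15.045) = 0.47

α = 0.47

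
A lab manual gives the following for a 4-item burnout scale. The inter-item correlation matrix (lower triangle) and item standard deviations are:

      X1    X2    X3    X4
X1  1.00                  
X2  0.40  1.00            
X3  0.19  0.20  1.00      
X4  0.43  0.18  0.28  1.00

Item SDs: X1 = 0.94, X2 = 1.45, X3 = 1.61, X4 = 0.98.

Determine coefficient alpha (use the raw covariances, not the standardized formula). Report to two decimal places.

coefficient alpha = 0.56

Σσ²ᵢ = 0.94² + 1.45² + 1.61² + 0.98² = 6.5386
Covariances σ_ij = r_ij · s_i · s_j:
  σ(X1,X2) = 0.40 × 0.94 × 1.45 = 0.5452
  σ(X1,X3) = 0.19 × 0.94 × 1.61 = 0.2875
  σ(X1,X4) = 0.43 × 0.94 × 0.98 = 0.3961
  σ(X2,X3) = 0.20 × 1.45 × 1.61 = 0.4669
  σ(X2,X4) = 0.18 × 1.45 × 0.98 = 0.2558
  σ(X3,X4) = 0.28 × 1.61 × 0.98 = 0.4418
σ²_T = Σσ²ᵢ + 2·Σσ_ij = 6.5386 + 2 × 2.3933 = 11.3252
α = (4/3)·(1 − 6.5386/11.3252) = 0.56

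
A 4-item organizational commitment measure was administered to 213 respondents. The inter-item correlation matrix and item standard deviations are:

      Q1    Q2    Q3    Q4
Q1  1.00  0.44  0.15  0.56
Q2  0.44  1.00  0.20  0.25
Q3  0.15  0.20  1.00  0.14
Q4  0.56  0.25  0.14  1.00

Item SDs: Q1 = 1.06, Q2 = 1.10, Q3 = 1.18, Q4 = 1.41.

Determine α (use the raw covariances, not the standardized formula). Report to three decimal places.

Σσ²ᵢ = 1.06² + 1.10² + 1.18² + 1.41² = 5.7141
Covariances σ_ij = r_ij · s_i · s_j:
  σ(Q1,Q2) = 0.44 × 1.06 × 1.10 = 0.5130
  σ(Q1,Q3) = 0.15 × 1.06 × 1.18 = 0.1876
  σ(Q1,Q4) = 0.56 × 1.06 × 1.41 = 0.8370
  σ(Q2,Q3) = 0.20 × 1.10 × 1.18 = 0.2596
  σ(Q2,Q4) = 0.25 × 1.10 × 1.41 = 0.3877
  σ(Q3,Q4) = 0.14 × 1.18 × 1.41 = 0.2329
σ²_T = Σσ²ᵢ + 2·Σσ_ij = 5.7141 + 2 × 2.4178 = 10.5497
α = (4/3)·(1 − 5.7141/10.5497) = 0.611

α = 0.611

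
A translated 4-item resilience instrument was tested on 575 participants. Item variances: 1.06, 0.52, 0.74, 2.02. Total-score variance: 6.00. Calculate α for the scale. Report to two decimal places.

α = 0.37

ΣVar(i) = 1.06 + 0.52 + 0.74 + 2.02 = 4.34
α = (k/(k−1))·(1 − ΣVar(i)/total variance) = (4/3)·(1 − 4.34/6.00) = 0.37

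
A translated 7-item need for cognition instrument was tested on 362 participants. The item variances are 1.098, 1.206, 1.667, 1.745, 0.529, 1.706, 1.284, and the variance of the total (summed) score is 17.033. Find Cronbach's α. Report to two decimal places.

ΣVar(i) = 1.098 + 1.206 + 1.667 + 1.745 + 0.529 + 1.706 + 1.284 = 9.235
α = (k/(k−1))·(1 − ΣVar(i)/σ²_T) = (7/6)·(1 − 9.235/17.033) = 0.53

Cronbach's α = 0.53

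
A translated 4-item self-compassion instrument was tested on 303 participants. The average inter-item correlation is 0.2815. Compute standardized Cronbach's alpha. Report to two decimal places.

Standardized α = k·r̄ / (1 + (k−1)·r̄) = 4 × 0.2815 / (1 + 3 × 0.2815)
  = 1.1260 / 1.8445 = 0.61

standardized Cronbach's alpha = 0.61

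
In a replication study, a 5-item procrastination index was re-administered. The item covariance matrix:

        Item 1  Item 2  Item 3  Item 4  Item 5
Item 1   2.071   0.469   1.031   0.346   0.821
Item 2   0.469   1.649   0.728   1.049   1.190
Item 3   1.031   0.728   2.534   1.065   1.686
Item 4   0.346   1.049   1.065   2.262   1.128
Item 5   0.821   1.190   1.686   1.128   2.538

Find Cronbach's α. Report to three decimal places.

Cronbach's α = 0.791

ΣVar(i) = 2.071 + 1.649 + 2.534 + 2.262 + 2.538 = 11.054
Sum of the distinct covariances = 9.513
total variance = 11.054 + 2 × 9.513 = 30.080
α = (k/(k−1))·(1 − ΣVar(i)/total variance) = (5/4)·(1 − 11.054/30.080) = 0.791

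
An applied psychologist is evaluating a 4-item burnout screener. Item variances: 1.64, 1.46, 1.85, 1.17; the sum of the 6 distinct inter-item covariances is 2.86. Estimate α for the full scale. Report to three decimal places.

ΣVar(i) = 1.64 + 1.46 + 1.85 + 1.17 = 6.12
Sum of distinct covariances = 2.86
Var(T) = ΣVar(i) + 2·Σcov = 6.12 + 2 × 2.86 = 11.84
α = (4/3)·(1 − 6.12/11.84) = 0.644

α = 0.644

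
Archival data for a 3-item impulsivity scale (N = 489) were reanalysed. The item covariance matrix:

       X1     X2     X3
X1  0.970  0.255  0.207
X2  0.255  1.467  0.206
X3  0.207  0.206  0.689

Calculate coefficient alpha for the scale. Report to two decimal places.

Σσ²ᵢ = 0.970 + 1.467 + 0.689 = 3.126
Sum of the distinct covariances = 0.668
Var(T) = 3.126 + 2 × 0.668 = 4.462
α = (k/(k−1))·(1 − Σσ²ᵢ/Var(T)) = (3/2)·(1 − 3.126/4.462) = 0.45

coefficient alpha = 0.45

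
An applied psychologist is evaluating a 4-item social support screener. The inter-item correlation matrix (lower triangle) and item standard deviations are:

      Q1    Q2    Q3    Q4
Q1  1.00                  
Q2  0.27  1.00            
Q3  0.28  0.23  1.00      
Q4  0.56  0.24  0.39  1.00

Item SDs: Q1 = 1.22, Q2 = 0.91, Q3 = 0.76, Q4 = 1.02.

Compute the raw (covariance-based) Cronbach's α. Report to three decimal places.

Σσ²ᵢ = 1.22² + 0.91² + 0.76² + 1.02² = 3.9345
Covariances σ_ij = r_ij · s_i · s_j:
  σ(Q1,Q2) = 0.27 × 1.22 × 0.91 = 0.2998
  σ(Q1,Q3) = 0.28 × 1.22 × 0.76 = 0.2596
  σ(Q1,Q4) = 0.56 × 1.22 × 1.02 = 0.6969
  σ(Q2,Q3) = 0.23 × 0.91 × 0.76 = 0.1591
  σ(Q2,Q4) = 0.24 × 0.91 × 1.02 = 0.2228
  σ(Q3,Q4) = 0.39 × 0.76 × 1.02 = 0.3023
σ²_T = Σσ²ᵢ + 2·Σσ_ij = 3.9345 + 2 × 1.9405 = 7.8155
α = (4/3)·(1 − 3.9345/7.8155) = 0.662

Cronbach's α = 0.662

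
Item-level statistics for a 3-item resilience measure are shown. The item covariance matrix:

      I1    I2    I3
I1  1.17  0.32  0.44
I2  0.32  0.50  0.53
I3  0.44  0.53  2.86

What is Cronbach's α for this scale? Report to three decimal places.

sum of item variances = 1.17 + 0.50 + 2.86 = 4.53
Sum of the distinct covariances = 1.29
σ²_T = 4.53 + 2 × 1.29 = 7.11
α = (k/(k−1))·(1 − sum of item variances/σ²_T) = (3/2)·(1 − 4.53/7.11) = 0.544

Cronbach's α = 0.544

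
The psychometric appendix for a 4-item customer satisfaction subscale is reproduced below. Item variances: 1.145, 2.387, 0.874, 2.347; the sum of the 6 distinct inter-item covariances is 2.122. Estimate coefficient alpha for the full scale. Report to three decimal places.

α = 0.515

ΣVar(i) = 1.145 + 2.387 + 0.874 + 2.347 = 6.753
Sum of distinct covariances = 2.122
σ²_total = ΣVar(i) + 2·Σcov = 6.753 + 2 × 2.122 = 10.997
α = (4/3)·(1 − 6.753/10.997) = 0.515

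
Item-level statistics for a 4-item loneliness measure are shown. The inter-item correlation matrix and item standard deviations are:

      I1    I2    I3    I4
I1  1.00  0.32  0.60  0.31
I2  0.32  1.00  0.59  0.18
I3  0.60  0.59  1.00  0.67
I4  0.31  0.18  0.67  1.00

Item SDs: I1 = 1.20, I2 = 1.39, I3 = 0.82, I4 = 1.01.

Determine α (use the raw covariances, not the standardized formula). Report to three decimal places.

α = 0.721

Σσ²ᵢ = 1.20² + 1.39² + 0.82² + 1.01² = 5.0646
Covariances σ_ij = r_ij · s_i · s_j:
  σ(I1,I2) = 0.32 × 1.20 × 1.39 = 0.5338
  σ(I1,I3) = 0.60 × 1.20 × 0.82 = 0.5904
  σ(I1,I4) = 0.31 × 1.20 × 1.01 = 0.3757
  σ(I2,I3) = 0.59 × 1.39 × 0.82 = 0.6725
  σ(I2,I4) = 0.18 × 1.39 × 1.01 = 0.2527
  σ(I3,I4) = 0.67 × 0.82 × 1.01 = 0.5549
σ²_T = Σσ²ᵢ + 2·Σσ_ij = 5.0646 + 2 × 2.9800 = 11.0246
α = (4/3)·(1 − 5.0646/11.0246) = 0.721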